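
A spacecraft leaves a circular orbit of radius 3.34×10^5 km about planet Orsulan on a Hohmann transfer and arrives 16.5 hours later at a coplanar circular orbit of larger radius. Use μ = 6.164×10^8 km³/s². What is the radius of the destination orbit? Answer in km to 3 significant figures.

Transfer time t = 16.5 hours = 59400 s, and t = π√(a_t³/μ).
So a_t = (μ t²/π²)^(1/3) = (6.164×10^8 × (59400)² / π²)^(1/3) = 6.0401×10^5 km.
Since a_t = (r₁ + r₂)/2, r₂ = 2a_t − r₁ = 2×6.0401×10^5 − 3.340×10^5 = 8.7402×10^5 km.

r₂ = 8.74×10^5 km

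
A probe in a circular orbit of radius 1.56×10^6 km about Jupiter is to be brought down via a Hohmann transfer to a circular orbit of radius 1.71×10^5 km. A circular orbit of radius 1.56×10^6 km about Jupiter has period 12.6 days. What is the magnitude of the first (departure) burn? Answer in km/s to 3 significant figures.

Δv₁ = 5.00 km/s

From Kepler's third law T² = 4π²r³/μ at r = 1.56×10^6 km, T = 12.6 days = 12.6 × 86400 s = 1.08864×10^6 s: μ = 4π²r³/T² = 1.26463×10^8 km³/s².
Semi-major axis of the transfer orbit: a_t = (1.560×10^6 + 1.710×10^5)/2 = 8.655×10^5 km.
On the circular orbit at r = 1.560×10^6 km, v_c = √(μ/r) = 9.004 km/s.
Transfer-orbit speed at the same r (vis-viva, a = a_t): v_t = √[μ(2/r − 1/a_t)] = 4.002 km/s.
Δv₁ = |v_t − v_c| = |4.002 − 9.004| = 5.002 km/s.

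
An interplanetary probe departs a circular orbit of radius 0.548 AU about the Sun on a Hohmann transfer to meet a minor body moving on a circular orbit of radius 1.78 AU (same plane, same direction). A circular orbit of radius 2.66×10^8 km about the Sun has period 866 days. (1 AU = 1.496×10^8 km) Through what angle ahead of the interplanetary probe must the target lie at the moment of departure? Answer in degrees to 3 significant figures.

From Kepler's third law T² = 4π²r³/μ at r = 2.66×10^8 km, T = 866 days = 866 × 86400 s = 7.48224×10^7 s: μ = 4π²r³/T² = 1.32722×10^11 km³/s².
In km: r₁ = 0.548 × 1.496×10^8 = 8.19808×10^7 km; r₂ = 1.78 × 1.496×10^8 = 2.66288×10^8 km.
The Hohmann ellipse has a_t = (r₁ + r₂)/2 = 1.741344×10^8 km.
The half-period of the transfer ellipse is t = π√(a_t³/μ) = 1.9816×10^7 s.
The target's mean motion on its circular orbit is ω₂ = √(μ/r₂³) = 8.3838×10^-8 rad/s.
Angle swept by the target during transfer: ω₂·t = 1.6613 rad = 95.19°.
The interplanetary probe traverses 180° on the transfer ellipse, so the target must lead by 180° − 95.19° = 84.8°.

φ = 84.8°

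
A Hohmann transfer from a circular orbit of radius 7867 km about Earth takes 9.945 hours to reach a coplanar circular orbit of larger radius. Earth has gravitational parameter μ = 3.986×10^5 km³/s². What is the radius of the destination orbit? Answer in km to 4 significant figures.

r₂ = 66670 km

Transfer time t = 9.945 hours = 35802 s, and t = π√(a_t³/μ).
So a_t = (μ t²/π²)^(1/3) = (3.986×10^5 × (35802)² / π²)^(1/3) = 37269 km.
Since a_t = (r₁ + r₂)/2, r₂ = 2a_t − r₁ = 2×37269 − 7867 = 66671 km.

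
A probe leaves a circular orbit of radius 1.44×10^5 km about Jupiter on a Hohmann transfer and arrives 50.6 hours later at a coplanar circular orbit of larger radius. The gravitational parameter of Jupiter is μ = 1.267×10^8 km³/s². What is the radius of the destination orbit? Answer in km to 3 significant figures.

Transfer time t = 50.6 hours = 1.8216×10^5 s, and t = π√(a_t³/μ).
So a_t = (μ t²/π²)^(1/3) = (1.267×10^8 × (1.8216×10^5)² / π²)^(1/3) = 7.5242×10^5 km.
Since a_t = (r₁ + r₂)/2, r₂ = 2a_t − r₁ = 2×7.5242×10^5 − 1.440×10^5 = 1.36084×10^6 km.

r₂ = 1.36×10^6 km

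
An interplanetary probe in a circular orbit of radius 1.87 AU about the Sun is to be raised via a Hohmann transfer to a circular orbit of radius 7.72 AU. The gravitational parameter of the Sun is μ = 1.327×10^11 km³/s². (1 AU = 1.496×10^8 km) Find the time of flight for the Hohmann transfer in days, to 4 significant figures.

t = 1918 days

In km: r₁ = 1.87 × 1.496×10^8 = 2.79752×10^8 km; r₂ = 7.72 × 1.496×10^8 = 1.154912×10^9 km.
Transfer-ellipse semi-major axis a_t = (r₁ + r₂)/2 = (2.79752×10^8 + 1.154912×10^9)/2 = 7.17332×10^8 km.
Half the transfer-orbit period gives t = π√(a_t³/μ) = 1.657×10^8 s.
Converting: 1.657×10^8 s ÷ 86400 s/day = 1918 days.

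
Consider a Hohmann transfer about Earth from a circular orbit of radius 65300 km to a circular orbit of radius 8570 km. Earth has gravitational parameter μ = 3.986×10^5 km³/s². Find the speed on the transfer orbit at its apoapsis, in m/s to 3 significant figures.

The Hohmann ellipse has a_t = (r₁ + r₂)/2 = 36935 km.
The apoapsis of the transfer ellipse is at r = 65300 km.
Applying v² = μ(2/r − 1/a_t): v = 1.190 km/s.

v = 1190 m/s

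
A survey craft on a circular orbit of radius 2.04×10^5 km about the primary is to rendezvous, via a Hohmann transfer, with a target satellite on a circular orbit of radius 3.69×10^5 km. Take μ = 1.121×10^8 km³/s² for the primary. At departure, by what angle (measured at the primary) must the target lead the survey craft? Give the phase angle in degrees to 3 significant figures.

φ = 56.9°

The Hohmann ellipse has a_t = (r₁ + r₂)/2 = 2.865×10^5 km.
The half-period of the transfer ellipse is t = π√(a_t³/μ) = 45500 s.
Target angular speed ω₂ = √(μ/r₂³) = 4.723×10^-5 rad/s.
Angle swept by the target during transfer: ω₂·t = 2.149 rad = 123.1°.
Arrival is 180° from departure on the ellipse, so φ = 180° − 123.1° = 56.9°.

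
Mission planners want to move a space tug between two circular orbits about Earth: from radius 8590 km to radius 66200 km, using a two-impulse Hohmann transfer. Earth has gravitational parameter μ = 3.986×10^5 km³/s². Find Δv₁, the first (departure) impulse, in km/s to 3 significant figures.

Transfer-ellipse semi-major axis a_t = (r₁ + r₂)/2 = (8590 + 66200)/2 = 37395 km.
On the circular orbit at r = 8590 km, v_c = √(μ/r) = 6.81196 km/s.
Transfer-orbit speed at the same r (vis-viva, a = a_t): v_t = √[μ(2/r − 1/a_t)] = 9.06347 km/s.
Δv₁ = |v_t − v_c| = |9.06347 − 6.81196| = 2.252 km/s.

Δv₁ = 2.25 km/s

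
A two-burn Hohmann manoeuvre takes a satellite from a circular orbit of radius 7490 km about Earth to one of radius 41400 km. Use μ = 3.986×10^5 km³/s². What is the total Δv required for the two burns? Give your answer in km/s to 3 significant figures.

The Hohmann ellipse has a_t = (r₁ + r₂)/2 = 24445 km.
At r₁ the circular-orbit speed is v₁ = √(μ/r₁) = 7.295 km/s.
Transfer-orbit speed at r₁ (vis-viva): v_p = √[μ(2/r₁ − 1/a_t)] = 9.494 km/s.
First burn Δv₁ = |v_p − v₁| = 2.199 km/s.
Circular speed at r₂: v₂ = √(μ/r₂) = 3.103 km/s.
Transfer-orbit speed at r₂: v_a = √[μ(2/r₂ − 1/a_t)] = 1.718 km/s.
Second burn Δv₂ = |v₂ − v_a| = 1.385 km/s.
Total Δv = Δv₁ + Δv₂ = 3.584 km/s.

Δv = 3.58 km/s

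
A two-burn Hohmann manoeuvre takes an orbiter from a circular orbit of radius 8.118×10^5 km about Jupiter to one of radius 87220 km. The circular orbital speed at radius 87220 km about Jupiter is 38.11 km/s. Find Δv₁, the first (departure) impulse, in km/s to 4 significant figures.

From the circular-orbit relation v² = μ/r at r = 87220 km: μ = v²r = (38.11)² × 87220 = 1.26676×10^8 km³/s².
Transfer-ellipse semi-major axis a_t = (r₁ + r₂)/2 = (8.118×10^5 + 87220)/2 = 4.4951×10^5 km.
Circular speed at r = 8.118×10^5 km: v_c = √(μ/r) = 12.4917 km/s.
Vis-viva on the transfer ellipse at r = 8.118×10^5 km gives v_t = √[μ(2/r − 1/a_t)] = 5.50251 km/s.
Δv₁ = |v_t − v_c| = |5.50251 − 12.4917| = 6.989 km/s.

Δv₁ = 6.989 km/s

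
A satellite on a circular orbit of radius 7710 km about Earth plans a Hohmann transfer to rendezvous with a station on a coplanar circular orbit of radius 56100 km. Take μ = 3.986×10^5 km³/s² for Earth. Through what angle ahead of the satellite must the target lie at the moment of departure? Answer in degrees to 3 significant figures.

φ = 103°

Transfer-ellipse semi-major axis a_t = (r₁ + r₂)/2 = (7710 + 56100)/2 = 31905 km.
The half-period of the transfer ellipse is t = π√(a_t³/μ) = 28360 s.
Target angular speed ω₂ = √(μ/r₂³) = 4.751×10^-5 rad/s.
Angle swept by the target during transfer: ω₂·t = 1.3474 rad = 77.20°.
Arrival is 180° from departure on the ellipse, so φ = 180° − 77.20° = 103°.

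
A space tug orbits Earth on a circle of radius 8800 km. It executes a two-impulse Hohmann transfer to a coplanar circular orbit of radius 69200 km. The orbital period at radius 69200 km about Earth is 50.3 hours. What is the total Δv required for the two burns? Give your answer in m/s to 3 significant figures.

From Kepler's third law T² = 4π²r³/μ at r = 69200 km, T = 50.3 hours = 50.3 × 3600 s = 1.8108×10^5 s: μ = 4π²r³/T² = 3.98967×10^5 km³/s².
Transfer-ellipse semi-major axis a_t = (r₁ + r₂)/2 = (8800 + 69200)/2 = 39000 km.
At r₁ the circular-orbit speed is v₁ = √(μ/r₁) = 6.7333 km/s.
On the transfer ellipse at r₁, vis-viva equation gives v_p = √[μ(2/r₁ − 1/a_t)] = 8.9691 km/s.
First burn Δv₁ = |v_p − v₁| = 2.2358 km/s.
At r₂, v₂ = √(μ/r₂) = 2.401129 km/s.
Transfer-orbit speed at r₂: v_a = √[μ(2/r₂ − 1/a_t)] = 1.140577 km/s.
Second burn Δv₂ = |v₂ − v_a| = 1.2606 km/s.
Δv = Δv₁ + Δv₂ = 2.2358 + 1.2606 = 3.496 km/s.

Δv = 3500 m/s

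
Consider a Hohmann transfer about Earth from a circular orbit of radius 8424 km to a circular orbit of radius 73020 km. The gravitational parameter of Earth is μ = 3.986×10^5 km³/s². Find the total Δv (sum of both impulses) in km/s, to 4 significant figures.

The Hohmann ellipse has a_t = (r₁ + r₂)/2 = 40722 km.
At r₁ the circular-orbit speed is v₁ = √(μ/r₁) = 6.879 km/s.
On the transfer ellipse at r₁, vis-viva gives v_p = √[μ(2/r₁ − 1/a_t)] = 9.211 km/s.
First burn Δv₁ = |v_p − v₁| = 2.332 km/s.
At r₂, v₂ = √(μ/r₂) = 2.3364 km/s.
Transfer-orbit speed at r₂: v_a = √[μ(2/r₂ − 1/a_t)] = 1.0627 km/s.
Second burn Δv₂ = |v₂ − v_a| = 1.274 km/s.
Total Δv = Δv₁ + Δv₂ = 3.606 km/s.

Δv = 3.606 km/s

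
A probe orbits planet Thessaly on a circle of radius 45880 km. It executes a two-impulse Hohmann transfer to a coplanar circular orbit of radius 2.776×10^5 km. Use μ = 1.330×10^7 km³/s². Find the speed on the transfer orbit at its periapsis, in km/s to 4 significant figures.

v = 22.31 km/s

Transfer-ellipse semi-major axis a_t = (r₁ + r₂)/2 = (45880 + 2.776×10^5)/2 = 1.6174×10^5 km.
The periapsis of the transfer ellipse is at r = 45880 km.
Vis-viva: v = √[μ(2/r − 1/a_t)] = √[1.330×10^7 × (2/45880 − 1/1.6174×10^5)] = 22.31 km/s.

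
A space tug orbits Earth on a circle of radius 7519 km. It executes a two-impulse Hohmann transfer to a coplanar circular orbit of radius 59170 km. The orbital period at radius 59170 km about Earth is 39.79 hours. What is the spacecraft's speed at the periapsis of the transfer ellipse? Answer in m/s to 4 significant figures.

v = 9699 m/s

From Kepler's third law T² = 4π²r³/μ at r = 59170 km, T = 39.79 hours = 39.79 × 3600 s = 1.43244×10^5 s: μ = 4π²r³/T² = 3.98576×10^5 km³/s².
Transfer-ellipse semi-major axis a_t = (r₁ + r₂)/2 = (7519 + 59170)/2 = 33344.5 km.
The periapsis of the transfer ellipse is at r = 7519 km.
Applying v² = μ(2/r − 1/a_t): v = 9.699 km/s.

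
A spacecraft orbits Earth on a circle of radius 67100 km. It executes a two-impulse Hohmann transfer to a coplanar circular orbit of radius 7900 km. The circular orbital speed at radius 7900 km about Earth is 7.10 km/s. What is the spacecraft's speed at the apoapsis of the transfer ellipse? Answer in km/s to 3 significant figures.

From the circular-orbit relation v² = μ/r at r = 7900 km: μ = v²r = (7.10)² × 7900 = 3.98239×10^5 km³/s².
The Hohmann ellipse has a_t = (r₁ + r₂)/2 = 37500 km.
The apoapsis of the transfer ellipse is at r = 67100 km.
Applying v² = μ(2/r − 1/a_t): v = 1.118 km/s.

v = 1.12 km/s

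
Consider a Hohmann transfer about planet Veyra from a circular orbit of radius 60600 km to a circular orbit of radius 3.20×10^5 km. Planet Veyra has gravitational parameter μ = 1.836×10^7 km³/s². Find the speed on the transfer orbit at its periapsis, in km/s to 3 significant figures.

v = 22.6 km/s

Semi-major axis of the transfer orbit: a_t = (60600 + 3.200×10^5)/2 = 1.903×10^5 km.
At periapsis, r = 60600 km.
From the vis-viva equation, v = √[μ(2/r − 1/a_t)] = 22.57 km/s.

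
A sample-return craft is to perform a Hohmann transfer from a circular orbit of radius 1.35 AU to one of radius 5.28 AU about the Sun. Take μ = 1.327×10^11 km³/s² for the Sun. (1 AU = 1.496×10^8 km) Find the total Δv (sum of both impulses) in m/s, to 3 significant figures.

Δv = 11400 m/s

In km: r₁ = 1.35 × 1.496×10^8 = 2.0196×10^8 km; r₂ = 5.28 × 1.496×10^8 = 7.89888×10^8 km.
Transfer-ellipse semi-major axis a_t = (r₁ + r₂)/2 = (2.0196×10^8 + 7.89888×10^8)/2 = 4.95924×10^8 km.
Circular speed at r₁: v₁ = √(μ/r₁) = √(1.327×10^11/2.0196×10^8) = 25.633 km/s.
On the transfer ellipse at r₁, v² = μ(2/r − 1/a) gives v_p = √[μ(2/r₁ − 1/a_t)] = 32.350 km/s.
First burn Δv₁ = |v_p − v₁| = 6.717 km/s.
Circular speed at r₂: v₂ = √(μ/r₂) = 12.961 km/s.
Transfer-orbit speed at r₂: v_a = √[μ(2/r₂ − 1/a_t)] = 8.2714 km/s.
Second burn Δv₂ = |v₂ − v_a| = 4.690 km/s.
Total Δv = Δv₁ + Δv₂ = 11.41 km/s.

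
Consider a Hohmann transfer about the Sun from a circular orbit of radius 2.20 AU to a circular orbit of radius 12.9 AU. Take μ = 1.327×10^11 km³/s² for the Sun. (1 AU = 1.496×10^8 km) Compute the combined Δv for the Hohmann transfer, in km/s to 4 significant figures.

In km: r₁ = 2.20 × 1.496×10^8 = 3.2912×10^8 km; r₂ = 12.9 × 1.496×10^8 = 1.92984×10^9 km.
The Hohmann ellipse has a_t = (r₁ + r₂)/2 = 1.12948×10^9 km.
Circular speed at r₁: v₁ = √(μ/r₁) = √(1.327×10^11/3.2912×10^8) = 20.080 km/s.
Transfer-orbit speed at r₁ (v² = μ(2/r − 1/a)): v_p = √[μ(2/r₁ − 1/a_t)] = 26.247 km/s.
First burn Δv₁ = |v_p − v₁| = 6.167 km/s.
At r₂, v₂ = √(μ/r₂) = 8.292 km/s.
Transfer-orbit speed at r₂: v_a = √[μ(2/r₂ − 1/a_t)] = 4.476 km/s.
Second burn Δv₂ = |v₂ − v_a| = 3.816 km/s.
Δv = Δv₁ + Δv₂ = 6.167 + 3.816 = 9.983 km/s.

Δv = 9.983 km/s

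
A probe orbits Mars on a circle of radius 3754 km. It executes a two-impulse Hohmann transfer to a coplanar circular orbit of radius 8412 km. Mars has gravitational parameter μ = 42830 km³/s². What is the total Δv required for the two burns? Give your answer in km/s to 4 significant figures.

Δv = 1.078 km/s

Transfer-ellipse semi-major axis a_t = (r₁ + r₂)/2 = (3754 + 8412)/2 = 6083 km.
Circular speed at r₁: v₁ = √(μ/r₁) = √(42830/3754) = 3.37775 km/s.
On the transfer ellipse at r₁, vis-viva gives v_p = √[μ(2/r₁ − 1/a_t)] = 3.97208 km/s.
First burn Δv₁ = |v_p − v₁| = 0.5943 km/s.
At r₂, v₂ = √(μ/r₂) = 2.2564 km/s.
Transfer-orbit speed at r₂: v_a = √[μ(2/r₂ − 1/a_t)] = 1.7726 km/s.
Second burn Δv₂ = |v₂ − v_a| = 0.4838 km/s.
Total Δv = Δv₁ + Δv₂ = 1.078 km/s.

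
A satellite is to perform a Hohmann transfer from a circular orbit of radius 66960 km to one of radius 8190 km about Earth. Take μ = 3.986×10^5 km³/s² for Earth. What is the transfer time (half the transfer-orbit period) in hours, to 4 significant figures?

t = 10.07 hours

Semi-major axis of the transfer orbit: a_t = (66960 + 8190)/2 = 37575 km.
Transfer time t = π√(a_t³/μ) = π√((37575)³ / 3.986×10^5) = 36240 s.
Converting: 36240 s ÷ 3600 s/hour = 10.07 hours.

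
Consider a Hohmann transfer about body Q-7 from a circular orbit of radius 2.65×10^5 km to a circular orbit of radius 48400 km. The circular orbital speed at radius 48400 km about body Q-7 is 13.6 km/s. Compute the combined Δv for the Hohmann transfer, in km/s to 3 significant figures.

From the circular-orbit relation v² = μ/r at r = 48400 km: μ = v²r = (13.6)² × 48400 = 8.95206×10^6 km³/s².
Transfer-ellipse semi-major axis a_t = (r₁ + r₂)/2 = (2.650×10^5 + 48400)/2 = 1.567×10^5 km.
At r₁ the circular-orbit speed is v₁ = √(μ/r₁) = 5.812 km/s.
On the transfer ellipse at r₁, vis-viva equation gives v_a = √[μ(2/r₁ − 1/a_t)] = 3.230 km/s.
First burn Δv₁ = |v_a − v₁| = 2.582 km/s.
Circular speed at r₂: v₂ = √(μ/r₂) = 13.600 km/s.
Transfer-orbit speed at r₂: v_p = √[μ(2/r₂ − 1/a_t)] = 17.686 km/s.
Second burn Δv₂ = |v₂ − v_p| = 4.086 km/s.
Δv = Δv₁ + Δv₂ = 2.582 + 4.086 = 6.668 km/s.

Δv = 6.67 km/s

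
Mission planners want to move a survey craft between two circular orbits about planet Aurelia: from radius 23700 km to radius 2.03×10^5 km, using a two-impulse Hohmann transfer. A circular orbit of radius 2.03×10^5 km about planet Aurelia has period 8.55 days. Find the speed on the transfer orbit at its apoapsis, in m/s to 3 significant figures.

From Kepler's third law T² = 4π²r³/μ at r = 2.03×10^5 km, T = 8.55 days = 8.55 × 86400 s = 7.3872×10^5 s: μ = 4π²r³/T² = 6.05185×10^5 km³/s².
The Hohmann ellipse has a_t = (r₁ + r₂)/2 = 1.1335×10^5 km.
The apoapsis of the transfer ellipse is at r = 2.030×10^5 km.
Applying v² = μ(2/r − 1/a_t): v = 0.7895 km/s.

v = 790 m/s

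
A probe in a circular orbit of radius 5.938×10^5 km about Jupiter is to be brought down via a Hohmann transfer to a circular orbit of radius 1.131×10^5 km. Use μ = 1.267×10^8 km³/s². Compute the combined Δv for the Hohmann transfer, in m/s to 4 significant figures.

Semi-major axis of the transfer orbit: a_t = (5.938×10^5 + 1.131×10^5)/2 = 3.5345×10^5 km.
At r₁ the circular-orbit speed is v₁ = √(μ/r₁) = 14.607 km/s.
On the transfer ellipse at r₁, vis-viva gives v_a = √[μ(2/r₁ − 1/a_t)] = 8.2630 km/s.
First burn Δv₁ = |v_a − v₁| = 6.344 km/s.
Circular speed at r₂: v₂ = √(μ/r₂) = 33.470 km/s.
Transfer-orbit speed at r₂: v_p = √[μ(2/r₂ − 1/a_t)] = 43.382 km/s.
Second burn Δv₂ = |v₂ − v_p| = 9.912 km/s.
Δv = Δv₁ + Δv₂ = 6.344 + 9.912 = 16.26 km/s.

Δv = 16260 m/s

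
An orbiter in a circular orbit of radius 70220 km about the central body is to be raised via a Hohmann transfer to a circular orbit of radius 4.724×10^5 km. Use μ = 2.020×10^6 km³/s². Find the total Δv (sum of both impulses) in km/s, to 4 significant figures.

Semi-major axis of the transfer orbit: a_t = (70220 + 4.724×10^5)/2 = 2.7131×10^5 km.
Circular speed at r₁: v₁ = √(μ/r₁) = √(2.020×10^6/70220) = 5.363 km/s.
Transfer-orbit speed at r₁ (vis-viva): v_p = √[μ(2/r₁ − 1/a_t)] = 7.077 km/s.
First burn Δv₁ = |v_p − v₁| = 1.714 km/s.
At r₂, v₂ = √(μ/r₂) = 2.068 km/s.
Transfer-orbit speed at r₂: v_a = √[μ(2/r₂ − 1/a_t)] = 1.052 km/s.
Second burn Δv₂ = |v₂ − v_a| = 1.016 km/s.
Total Δv = Δv₁ + Δv₂ = 2.730 km/s.

Δv = 2.730 km/s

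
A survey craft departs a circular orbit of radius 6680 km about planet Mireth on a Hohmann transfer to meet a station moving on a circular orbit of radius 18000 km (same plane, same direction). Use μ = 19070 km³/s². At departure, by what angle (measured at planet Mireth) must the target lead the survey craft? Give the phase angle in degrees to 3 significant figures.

Semi-major axis of the transfer orbit: a_t = (6680 + 18000)/2 = 12340 km.
The half-period of the transfer ellipse is t = π√(a_t³/μ) = 31190 s.
The target's mean motion on its circular orbit is ω₂ = √(μ/r₂³) = 5.718×10^-5 rad/s.
Angle swept by the target during transfer: ω₂·t = 1.783 rad = 102.2°.
Arrival is 180° from departure on the ellipse, so φ = 180° − 102.2° = 77.8°.

φ = 77.8°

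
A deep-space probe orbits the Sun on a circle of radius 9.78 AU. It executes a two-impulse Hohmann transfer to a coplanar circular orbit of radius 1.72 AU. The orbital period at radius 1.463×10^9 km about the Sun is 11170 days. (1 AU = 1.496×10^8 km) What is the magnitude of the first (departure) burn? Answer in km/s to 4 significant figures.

From Kepler's third law T² = 4π²r³/μ at r = 1.463×10^9 km, T = 11170 days = 11170 × 86400 s = 9.65088×10^8 s: μ = 4π²r³/T² = 1.32727×10^11 km³/s².
In km: r₁ = 9.78 × 1.496×10^8 = 1.463088×10^9 km; r₂ = 1.72 × 1.496×10^8 = 2.57312×10^8 km.
The Hohmann ellipse has a_t = (r₁ + r₂)/2 = 8.602×10^8 km.
Circular speed at r = 1.463088×10^9 km: v_c = √(μ/r) = 9.5245 km/s.
Transfer-orbit speed at the same r (vis-viva, a = a_t): v_t = √[μ(2/r − 1/a_t)] = 5.2092 km/s.
Δv₁ = |v_t − v_c| = |5.2092 − 9.5245| = 4.315 km/s.

Δv₁ = 4.315 km/s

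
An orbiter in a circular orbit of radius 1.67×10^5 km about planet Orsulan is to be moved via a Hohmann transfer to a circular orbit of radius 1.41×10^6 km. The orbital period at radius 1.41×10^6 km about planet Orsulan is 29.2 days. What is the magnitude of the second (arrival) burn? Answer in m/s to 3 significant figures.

From Kepler's third law T² = 4π²r³/μ at r = 1.41×10^6 km, T = 29.2 days = 29.2 × 86400 s = 2.52288×10^6 s: μ = 4π²r³/T² = 1.73870×10^7 km³/s².
Transfer-ellipse semi-major axis a_t = (r₁ + r₂)/2 = (1.670×10^5 + 1.410×10^6)/2 = 7.885×10^5 km.
On the circular orbit at r = 1.410×10^6 km, v_c = √(μ/r) = 3.512 km/s.
Vis-viva on the transfer ellipse at r = 1.410×10^6 km gives v_t = √[μ(2/r − 1/a_t)] = 1.616 km/s.
Δv₂ = |v_t − v_c| = |1.616 − 3.512| = 1.896 km/s.

Δv₂ = 1900 m/s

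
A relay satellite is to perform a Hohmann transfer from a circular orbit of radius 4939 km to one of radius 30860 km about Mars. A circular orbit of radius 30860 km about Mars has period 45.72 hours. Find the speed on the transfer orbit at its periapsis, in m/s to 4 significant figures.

v = 3867 m/s

From Kepler's third law T² = 4π²r³/μ at r = 30860 km, T = 45.72 hours = 45.72 × 3600 s = 1.64592×10^5 s: μ = 4π²r³/T² = 42828.2 km³/s².
Semi-major axis of the transfer orbit: a_t = (4939 + 30860)/2 = 17899.5 km.
The periapsis of the transfer ellipse is at r = 4939 km.
From the vis-viva equation, v = √[μ(2/r − 1/a_t)] = 3.867 km/s.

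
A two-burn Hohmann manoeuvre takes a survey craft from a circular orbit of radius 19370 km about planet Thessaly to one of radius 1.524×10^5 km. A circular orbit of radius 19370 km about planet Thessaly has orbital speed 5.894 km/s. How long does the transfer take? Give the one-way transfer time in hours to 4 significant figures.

From the circular-orbit relation v² = μ/r at r = 19370 km: μ = v²r = (5.894)² × 19370 = 6.72899×10^5 km³/s².
The Hohmann ellipse has a_t = (r₁ + r₂)/2 = 85885 km.
Half the transfer-orbit period gives t = π√(a_t³/μ) = 96394 s.
Converting: 96394 s ÷ 3600 s/hour = 26.78 hours.

t = 26.78 hours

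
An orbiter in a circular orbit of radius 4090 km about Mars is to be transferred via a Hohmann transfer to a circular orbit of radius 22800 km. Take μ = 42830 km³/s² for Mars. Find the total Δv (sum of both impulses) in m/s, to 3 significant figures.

The Hohmann ellipse has a_t = (r₁ + r₂)/2 = 13445 km.
At r₁ the circular-orbit speed is v₁ = √(μ/r₁) = 3.236 km/s.
Transfer-orbit speed at r₁ (vis-viva equation): v_p = √[μ(2/r₁ − 1/a_t)] = 4.214 km/s.
First burn Δv₁ = |v_p − v₁| = 0.9780 km/s.
Circular speed at r₂: v₂ = √(μ/r₂) = 1.37059 km/s.
Transfer-orbit speed at r₂: v_a = √[μ(2/r₂ − 1/a_t)] = 0.755941 km/s.
Second burn Δv₂ = |v₂ − v_a| = 0.6146 km/s.
Δv = Δv₁ + Δv₂ = 0.9780 + 0.6146 = 1.593 km/s.

Δv = 1590 m/s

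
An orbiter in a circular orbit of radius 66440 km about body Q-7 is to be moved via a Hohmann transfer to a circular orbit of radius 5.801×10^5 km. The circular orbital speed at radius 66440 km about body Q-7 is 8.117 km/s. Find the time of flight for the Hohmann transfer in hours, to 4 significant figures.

t = 76.66 hours

From the circular-orbit relation v² = μ/r at r = 66440 km: μ = v²r = (8.117)² × 66440 = 4.37745×10^6 km³/s².
The Hohmann ellipse has a_t = (r₁ + r₂)/2 = 3.2327×10^5 km.
By Kepler's third law the transfer-orbit period is T = 2π√(a_t³/μ), so t = T/2 = 2.7599×10^5 s.
Converting: 2.7599×10^5 s ÷ 3600 s/hour = 76.66 hours.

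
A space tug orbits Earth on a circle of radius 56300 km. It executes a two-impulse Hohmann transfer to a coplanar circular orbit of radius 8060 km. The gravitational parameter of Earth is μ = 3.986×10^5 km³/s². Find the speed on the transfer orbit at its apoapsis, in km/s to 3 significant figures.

Transfer-ellipse semi-major axis a_t = (r₁ + r₂)/2 = (56300 + 8060)/2 = 32180 km.
The apoapsis of the transfer ellipse is at r = 56300 km.
From the vis-viva equation, v = √[μ(2/r − 1/a_t)] = 1.332 km/s.

v = 1.33 km/s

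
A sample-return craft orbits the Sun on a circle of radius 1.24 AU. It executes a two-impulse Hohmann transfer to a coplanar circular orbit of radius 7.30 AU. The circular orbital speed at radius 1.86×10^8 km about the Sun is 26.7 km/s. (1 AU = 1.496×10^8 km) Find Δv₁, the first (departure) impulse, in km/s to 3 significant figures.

Δv₁ = 8.22 km/s

From the circular-orbit relation v² = μ/r at r = 1.86×10^8 km: μ = v²r = (26.7)² × 1.86×10^8 = 1.32598×10^11 km³/s².
In km: r₁ = 1.24 × 1.496×10^8 = 1.85504×10^8 km; r₂ = 7.30 × 1.496×10^8 = 1.09208×10^9 km.
Semi-major axis of the transfer orbit: a_t = (1.85504×10^8 + 1.09208×10^9)/2 = 6.38792×10^8 km.
On the circular orbit at r = 1.85504×10^8 km, v_c = √(μ/r) = 26.7357 km/s.
Transfer-orbit speed at the same r (vis-viva, a = a_t): v_t = √[μ(2/r − 1/a_t)] = 34.9574 km/s.
Δv₁ = |v_t − v_c| = |34.9574 − 26.7357| = 8.222 km/s.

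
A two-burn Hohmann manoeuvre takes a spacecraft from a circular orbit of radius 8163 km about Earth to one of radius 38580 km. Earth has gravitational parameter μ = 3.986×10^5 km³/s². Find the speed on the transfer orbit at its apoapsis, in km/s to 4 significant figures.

v = 1.900 km/s

The Hohmann ellipse has a_t = (r₁ + r₂)/2 = 23371.5 km.
At apoapsis, r = 38580 km.
Applying v² = μ(2/r − 1/a_t): v = 1.900 km/s.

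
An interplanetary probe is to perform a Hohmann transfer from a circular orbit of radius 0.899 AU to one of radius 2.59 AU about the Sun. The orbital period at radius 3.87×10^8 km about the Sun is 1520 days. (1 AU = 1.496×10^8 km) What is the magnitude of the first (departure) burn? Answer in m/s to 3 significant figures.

Δv₁ = 6860 m/s

From Kepler's third law T² = 4π²r³/μ at r = 3.87×10^8 km, T = 1520 days = 1520 × 86400 s = 1.31328×10^8 s: μ = 4π²r³/T² = 1.32672×10^11 km³/s².
In km: r₁ = 0.899 × 1.496×10^8 = 1.344904×10^8 km; r₂ = 2.59 × 1.496×10^8 = 3.87464×10^8 km.
Semi-major axis of the transfer orbit: a_t = (1.344904×10^8 + 3.87464×10^8)/2 = 2.609772×10^8 km.
On the circular orbit at r = 1.344904×10^8 km, v_c = √(μ/r) = 31.408 km/s.
Transfer-orbit speed at the same r (vis-viva, a = a_t): v_t = √[μ(2/r − 1/a_t)] = 38.270 km/s.
Δv₁ = |v_t − v_c| = |38.270 − 31.408| = 6.862 km/s.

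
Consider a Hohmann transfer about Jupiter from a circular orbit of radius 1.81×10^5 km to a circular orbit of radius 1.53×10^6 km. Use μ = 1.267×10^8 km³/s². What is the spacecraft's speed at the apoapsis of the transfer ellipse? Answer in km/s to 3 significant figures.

v = 4.19 km/s

Semi-major axis of the transfer orbit: a_t = (1.810×10^5 + 1.530×10^6)/2 = 8.555×10^5 km.
At apoapsis, r = 1.530×10^6 km.
Vis-viva: v = √[μ(2/r − 1/a_t)] = √[1.267×10^8 × (2/1.530×10^6 − 1/8.555×10^5)] = 4.186 km/s.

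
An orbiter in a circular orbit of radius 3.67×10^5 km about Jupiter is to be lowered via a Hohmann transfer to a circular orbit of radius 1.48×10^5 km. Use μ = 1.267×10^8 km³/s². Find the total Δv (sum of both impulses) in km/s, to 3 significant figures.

Δv = 10.2 km/s

The Hohmann ellipse has a_t = (r₁ + r₂)/2 = 2.575×10^5 km.
At r₁ the circular-orbit speed is v₁ = √(μ/r₁) = 18.5804 km/s.
Transfer-orbit speed at r₁ (vis-viva equation): v_a = √[μ(2/r₁ − 1/a_t)] = 14.0863 km/s.
First burn Δv₁ = |v_a − v₁| = 4.4941 km/s.
Circular speed at r₂: v₂ = √(μ/r₂) = 29.2589 km/s.
Transfer-orbit speed at r₂: v_p = √[μ(2/r₂ − 1/a_t)] = 34.9303 km/s.
Second burn Δv₂ = |v₂ − v_p| = 5.6714 km/s.
Δv = Δv₁ + Δv₂ = 4.4941 + 5.6714 = 10.17 km/s.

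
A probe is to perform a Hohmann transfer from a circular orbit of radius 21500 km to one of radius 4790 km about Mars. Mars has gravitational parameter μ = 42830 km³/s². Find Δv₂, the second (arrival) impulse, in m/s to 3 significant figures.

Δv₂ = 834 m/s

Transfer-ellipse semi-major axis a_t = (r₁ + r₂)/2 = (21500 + 4790)/2 = 13145 km.
Circular speed at r = 4790 km: v_c = √(μ/r) = 2.990 km/s.
Vis-viva on the transfer ellipse at r = 4790 km gives v_t = √[μ(2/r − 1/a_t)] = 3.824 km/s.
Δv₂ = |v_t − v_c| = |3.824 − 2.990| = 0.8340 km/s.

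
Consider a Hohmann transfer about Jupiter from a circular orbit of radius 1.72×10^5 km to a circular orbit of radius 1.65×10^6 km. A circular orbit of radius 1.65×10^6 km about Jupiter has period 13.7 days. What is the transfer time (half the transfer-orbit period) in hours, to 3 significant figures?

From Kepler's third law T² = 4π²r³/μ at r = 1.65×10^6 km, T = 13.7 days = 13.7 × 86400 s = 1.18368×10^6 s: μ = 4π²r³/T² = 1.26574×10^8 km³/s².
Transfer-ellipse semi-major axis a_t = (r₁ + r₂)/2 = (1.720×10^5 + 1.650×10^6)/2 = 9.110×10^5 km.
Transfer time t = π√(a_t³/μ) = π√((9.110×10^5)³ / 1.26574×10^8) = 2.428×10^5 s.
Converting: 2.428×10^5 s ÷ 3600 s/hour = 67.4 hours.

t = 67.4 hours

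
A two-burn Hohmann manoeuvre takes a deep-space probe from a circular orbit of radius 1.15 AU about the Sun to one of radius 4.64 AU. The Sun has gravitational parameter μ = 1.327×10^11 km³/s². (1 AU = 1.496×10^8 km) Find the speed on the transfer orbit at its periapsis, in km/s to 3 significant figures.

v = 35.2 km/s

In km: r₁ = 1.15 × 1.496×10^8 = 1.7204×10^8 km; r₂ = 4.64 × 1.496×10^8 = 6.94144×10^8 km.
The Hohmann ellipse has a_t = (r₁ + r₂)/2 = 4.33092×10^8 km.
At periapsis, r = 1.7204×10^8 km.
Applying v² = μ(2/r − 1/a_t): v = 35.16 km/s.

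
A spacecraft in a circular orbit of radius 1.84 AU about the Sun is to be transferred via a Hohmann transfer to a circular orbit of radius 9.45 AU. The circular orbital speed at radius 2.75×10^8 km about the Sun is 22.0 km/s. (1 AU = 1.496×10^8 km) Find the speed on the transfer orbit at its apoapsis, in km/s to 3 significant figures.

v = 5.54 km/s

From the circular-orbit relation v² = μ/r at r = 2.75×10^8 km: μ = v²r = (22.0)² × 2.75×10^8 = 1.33100×10^11 km³/s².
In km: r₁ = 1.84 × 1.496×10^8 = 2.75264×10^8 km; r₂ = 9.45 × 1.496×10^8 = 1.41372×10^9 km.
Transfer-ellipse semi-major axis a_t = (r₁ + r₂)/2 = (2.75264×10^8 + 1.41372×10^9)/2 = 8.44492×10^8 km.
At apoapsis, r = 1.41372×10^9 km.
From the vis-viva equation, v = √[μ(2/r − 1/a_t)] = 5.540 km/s.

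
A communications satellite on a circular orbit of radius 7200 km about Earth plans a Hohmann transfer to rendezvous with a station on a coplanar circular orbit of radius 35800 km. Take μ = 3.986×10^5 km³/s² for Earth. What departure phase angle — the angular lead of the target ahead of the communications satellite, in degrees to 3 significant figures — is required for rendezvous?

φ = 96.2°

Semi-major axis of the transfer orbit: a_t = (7200 + 35800)/2 = 21500 km.
Transfer time t = π√(a_t³/μ) = 15690 s.
Target angular speed ω₂ = √(μ/r₂³) = 9.321×10^-5 rad/s.
Angle swept by the target during transfer: ω₂·t = 1.462 rad = 83.77°.
The communications satellite traverses 180° on the transfer ellipse, so the target must lead by 180° − 83.77° = 96.2°.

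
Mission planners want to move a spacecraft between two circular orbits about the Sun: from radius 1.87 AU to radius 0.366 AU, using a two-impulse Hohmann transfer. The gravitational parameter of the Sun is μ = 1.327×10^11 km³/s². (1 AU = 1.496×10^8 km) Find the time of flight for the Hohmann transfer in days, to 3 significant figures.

t = 216 days

In km: r₁ = 1.87 × 1.496×10^8 = 2.79752×10^8 km; r₂ = 0.366 × 1.496×10^8 = 5.47536×10^7 km.
Transfer-ellipse semi-major axis a_t = (r₁ + r₂)/2 = (2.79752×10^8 + 5.47536×10^7)/2 = 1.672528×10^8 km.
By Kepler's third law the transfer-orbit period is T = 2π√(a_t³/μ), so t = T/2 = 1.865×10^7 s.
Converting: 1.865×10^7 s ÷ 86400 s/day = 216 days.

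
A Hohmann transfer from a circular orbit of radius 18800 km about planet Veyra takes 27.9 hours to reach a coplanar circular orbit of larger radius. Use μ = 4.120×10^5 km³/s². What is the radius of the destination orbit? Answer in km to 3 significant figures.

r₂ = 1.31×10^5 km

Transfer time t = 27.9 hours = 1.0044×10^5 s, and t = π√(a_t³/μ).
So a_t = (μ t²/π²)^(1/3) = (4.120×10^5 × (1.0044×10^5)² / π²)^(1/3) = 74956 km.
Since a_t = (r₁ + r₂)/2, r₂ = 2a_t − r₁ = 2×74956 − 18800 = 1.31112×10^5 km.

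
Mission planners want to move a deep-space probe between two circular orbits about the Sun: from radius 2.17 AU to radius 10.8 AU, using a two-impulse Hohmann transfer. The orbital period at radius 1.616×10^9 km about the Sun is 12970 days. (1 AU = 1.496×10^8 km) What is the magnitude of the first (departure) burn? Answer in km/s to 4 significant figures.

Δv₁ = 5.873 km/s

From Kepler's third law T² = 4π²r³/μ at r = 1.616×10^9 km, T = 12970 days = 12970 × 86400 s = 1.120608×10^9 s: μ = 4π²r³/T² = 1.32671×10^11 km³/s².
In km: r₁ = 2.17 × 1.496×10^8 = 3.24632×10^8 km; r₂ = 10.8 × 1.496×10^8 = 1.61568×10^9 km.
Semi-major axis of the transfer orbit: a_t = (3.24632×10^8 + 1.61568×10^9)/2 = 9.70156×10^8 km.
Circular speed at r = 3.24632×10^8 km: v_c = √(μ/r) = 20.216 km/s.
Vis-viva on the transfer ellipse at r = 3.24632×10^8 km gives v_t = √[μ(2/r − 1/a_t)] = 26.089 km/s.
Δv₁ = |v_t − v_c| = |26.089 − 20.216| = 5.873 km/s.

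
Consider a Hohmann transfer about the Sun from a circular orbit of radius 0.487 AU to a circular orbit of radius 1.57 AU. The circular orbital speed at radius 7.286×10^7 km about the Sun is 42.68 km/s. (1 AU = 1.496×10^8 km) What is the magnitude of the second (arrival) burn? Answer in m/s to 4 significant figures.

From the circular-orbit relation v² = μ/r at r = 7.286×10^7 km: μ = v²r = (42.68)² × 7.286×10^7 = 1.32720×10^11 km³/s².
In km: r₁ = 0.487 × 1.496×10^8 = 7.28552×10^7 km; r₂ = 1.57 × 1.496×10^8 = 2.34872×10^8 km.
Semi-major axis of the transfer orbit: a_t = (7.28552×10^7 + 2.34872×10^8)/2 = 1.538636×10^8 km.
On the circular orbit at r = 2.34872×10^8 km, v_c = √(μ/r) = 23.771 km/s.
Transfer-orbit speed at the same r (vis-viva, a = a_t): v_t = √[μ(2/r − 1/a_t)] = 16.357 km/s.
Δv₂ = |v_t − v_c| = |16.357 − 23.771| = 7.414 km/s.

Δv₂ = 7414 m/s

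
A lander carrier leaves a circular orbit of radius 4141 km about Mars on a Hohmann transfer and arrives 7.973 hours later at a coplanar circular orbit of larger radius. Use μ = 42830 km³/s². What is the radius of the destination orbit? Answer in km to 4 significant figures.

Transfer time t = 7.973 hours = 28702.8 s, and t = π√(a_t³/μ).
So a_t = (μ t²/π²)^(1/3) = (42830 × (28702.8)² / π²)^(1/3) = 15291 km.
Since a_t = (r₁ + r₂)/2, r₂ = 2a_t − r₁ = 2×15291 − 4141 = 26441 km.

r₂ = 26440 km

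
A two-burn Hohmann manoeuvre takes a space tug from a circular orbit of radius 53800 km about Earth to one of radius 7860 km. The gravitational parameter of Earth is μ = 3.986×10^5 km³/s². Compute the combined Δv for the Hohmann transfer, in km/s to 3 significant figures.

Transfer-ellipse semi-major axis a_t = (r₁ + r₂)/2 = (53800 + 7860)/2 = 30830 km.
At r₁ the circular-orbit speed is v₁ = √(μ/r₁) = 2.722 km/s.
Transfer-orbit speed at r₁ (v² = μ(2/r − 1/a)): v_a = √[μ(2/r₁ − 1/a_t)] = 1.374 km/s.
First burn Δv₁ = |v_a − v₁| = 1.348 km/s.
Circular speed at r₂: v₂ = √(μ/r₂) = 7.121 km/s.
Transfer-orbit speed at r₂: v_p = √[μ(2/r₂ − 1/a_t)] = 9.407 km/s.
Second burn Δv₂ = |v₂ − v_p| = 2.286 km/s.
Δv = Δv₁ + Δv₂ = 1.348 + 2.286 = 3.634 km/s.

Δv = 3.63 km/s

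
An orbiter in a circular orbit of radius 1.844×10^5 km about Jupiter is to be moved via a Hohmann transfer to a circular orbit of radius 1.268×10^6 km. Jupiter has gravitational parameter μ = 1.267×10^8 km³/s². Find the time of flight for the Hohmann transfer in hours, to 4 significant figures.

t = 47.98 hours

Semi-major axis of the transfer orbit: a_t = (1.844×10^5 + 1.268×10^6)/2 = 7.262×10^5 km.
Transfer time t = π√(a_t³/μ) = π√((7.262×10^5)³ / 1.267×10^8) = 1.7272×10^5 s.
Converting: 1.7272×10^5 s ÷ 3600 s/hour = 47.98 hours.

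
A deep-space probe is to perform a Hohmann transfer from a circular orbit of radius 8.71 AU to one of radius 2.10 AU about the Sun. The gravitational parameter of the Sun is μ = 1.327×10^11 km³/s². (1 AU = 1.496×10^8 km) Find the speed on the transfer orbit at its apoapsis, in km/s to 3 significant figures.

In km: r₁ = 8.71 × 1.496×10^8 = 1.303016×10^9 km; r₂ = 2.10 × 1.496×10^8 = 3.1416×10^8 km.
Transfer-ellipse semi-major axis a_t = (r₁ + r₂)/2 = (1.303016×10^9 + 3.1416×10^8)/2 = 8.08588×10^8 km.
The apoapsis of the transfer ellipse is at r = 1.303016×10^9 km.
From the vis-viva equation, v = √[μ(2/r − 1/a_t)] = 6.290 km/s.

v = 6.29 km/s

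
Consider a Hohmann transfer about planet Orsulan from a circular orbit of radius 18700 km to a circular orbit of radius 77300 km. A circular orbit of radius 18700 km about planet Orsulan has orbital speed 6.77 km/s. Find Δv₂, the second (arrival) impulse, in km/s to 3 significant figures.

Δv₂ = 1.25 km/s

From the circular-orbit relation v² = μ/r at r = 18700 km: μ = v²r = (6.77)² × 18700 = 8.57075×10^5 km³/s².
Semi-major axis of the transfer orbit: a_t = (18700 + 77300)/2 = 48000 km.
On the circular orbit at r = 77300 km, v_c = √(μ/r) = 3.3298 km/s.
Transfer-orbit speed at the same r (vis-viva, a = a_t): v_t = √[μ(2/r − 1/a_t)] = 2.0784 km/s.
Δv₂ = |v_t − v_c| = |2.0784 − 3.3298| = 1.251 km/s.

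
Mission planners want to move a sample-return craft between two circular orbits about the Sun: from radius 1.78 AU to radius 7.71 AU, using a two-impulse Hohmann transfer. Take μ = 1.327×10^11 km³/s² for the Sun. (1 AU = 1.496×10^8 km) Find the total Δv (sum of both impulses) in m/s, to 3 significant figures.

In km: r₁ = 1.78 × 1.496×10^8 = 2.66288×10^8 km; r₂ = 7.71 × 1.496×10^8 = 1.153416×10^9 km.
Transfer-ellipse semi-major axis a_t = (r₁ + r₂)/2 = (2.66288×10^8 + 1.153416×10^9)/2 = 7.09852×10^8 km.
At r₁ the circular-orbit speed is v₁ = √(μ/r₁) = 22.3234 km/s.
Transfer-orbit speed at r₁ (v² = μ(2/r − 1/a)): v_p = √[μ(2/r₁ − 1/a_t)] = 28.4557 km/s.
First burn Δv₁ = |v_p − v₁| = 6.132 km/s.
Circular speed at r₂: v₂ = √(μ/r₂) = 10.7261 km/s.
Transfer-orbit speed at r₂: v_a = √[μ(2/r₂ − 1/a_t)] = 6.56953 km/s.
Second burn Δv₂ = |v₂ − v_a| = 4.157 km/s.
Total Δv = Δv₁ + Δv₂ = 10.29 km/s.

Δv = 10300 m/s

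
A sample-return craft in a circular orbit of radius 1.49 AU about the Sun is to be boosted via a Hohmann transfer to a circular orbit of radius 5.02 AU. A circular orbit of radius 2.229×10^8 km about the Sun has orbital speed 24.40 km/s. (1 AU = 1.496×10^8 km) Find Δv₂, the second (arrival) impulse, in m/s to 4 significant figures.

Δv₂ = 4299 m/s

From the circular-orbit relation v² = μ/r at r = 2.229×10^8 km: μ = v²r = (24.40)² × 2.229×10^8 = 1.32706×10^11 km³/s².
In km: r₁ = 1.49 × 1.496×10^8 = 2.22904×10^8 km; r₂ = 5.02 × 1.496×10^8 = 7.50992×10^8 km.
Transfer-ellipse semi-major axis a_t = (r₁ + r₂)/2 = (2.22904×10^8 + 7.50992×10^8)/2 = 4.86948×10^8 km.
On the circular orbit at r = 7.50992×10^8 km, v_c = √(μ/r) = 13.293 km/s.
Vis-viva on the transfer ellipse at r = 7.50992×10^8 km gives v_t = √[μ(2/r − 1/a_t)] = 8.9938 km/s.
Δv₂ = |v_t − v_c| = |8.9938 − 13.293| = 4.299 km/s.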